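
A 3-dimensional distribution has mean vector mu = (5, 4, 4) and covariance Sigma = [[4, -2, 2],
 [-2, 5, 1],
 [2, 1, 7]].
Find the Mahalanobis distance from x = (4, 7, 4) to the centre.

Step 1 — centre the observation: (x - mu) = (-1, 3, 0).

Step 2 — invert Sigma (cofactor / det for 3×3, or solve directly):
  Sigma^{-1} = [[0.425, 0.2, -0.15],
 [0.2, 0.3, -0.1],
 [-0.15, -0.1, 0.2]].

Step 3 — form the quadratic (x - mu)^T · Sigma^{-1} · (x - mu):
  Sigma^{-1} · (x - mu) = (0.175, 0.7, -0.15).
  (x - mu)^T · [Sigma^{-1} · (x - mu)] = (-1)·(0.175) + (3)·(0.7) + (0)·(-0.15) = 1.925.

Step 4 — take square root: d = √(1.925) ≈ 1.3874.

d(x, mu) = √(1.925) ≈ 1.3874


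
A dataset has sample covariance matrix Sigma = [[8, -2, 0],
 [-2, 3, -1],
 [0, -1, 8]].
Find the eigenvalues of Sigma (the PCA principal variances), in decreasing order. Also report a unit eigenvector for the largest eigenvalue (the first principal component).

Step 1 — characteristic polynomial p(λ) = det(λI - Sigma) = λ³ - tr·λ² + c_1·λ - det, where tr = trace, c_1 = sum of the principal 2×2 minors, det = det(Sigma):
  tr = 8 + 3 + 8 = 19,
  c_1 = (8·3 - (-2)²) + (8·8 - (0)²) + (3·8 - (-1)²) = 20 + 64 + 23 = 107,
  det = 8·(3·8 - (-1)²) - (-2)·((-2)·8 - (-1)·(0)) + (0)·((-2)·(-1) - 3·(0)) = 8·(23) - (-2)·(-16) + (0)·(2) = 152.
  So p(λ) = λ³ - 19λ² + 107λ - 152.
Step 2 — look for an integer root (rational root theorem: any rational root is an integer divisor of 152). Testing λ = 8:
  p(8) = 512 - 1216 + 856 - 152 = 0  ✓
  Dividing out (λ - 8): p(λ) = (λ - 8)(λ² - 11λ + 19).
Step 3 — remaining eigenvalues from the quadratic λ² - 11λ + 19 = 0:
  Δ = 11² - 4·19 = 121 - 76 = 45,  λ = (11 ± √45)/2 = (11 ± 6.7082)/2 ≈ 8.8541 or 2.1459.
  Sorted: λ_1 = 8.8541,  λ_2 = 8,  λ_3 = 2.1459  (check: sum = 19 = tr ✓).

Step 4 — unit eigenvector for λ_1 ≈ 8.8541: v spans the null space of (Sigma - λ_1 I), whose rows are
  r_1 = (-0.8541, -2, 0),  r_2 = (-2, -5.8541, -1),  r_3 = (0, -1, -0.8541).
  v is orthogonal to every row, so take v ∝ r_1 × r_2 = ((-2)·(-1) - (0)·(-5.8541), (0)·(-2) - (-0.8541)·(-1), (-0.8541)·(-5.8541) - (-2)·(-2)) ≈ (2, -0.8541, 1).
  Let u = (2, -0.8541, 1).
  ||u|| = √((2)² + (-0.8541)² + (1)²) = √(5.7295) ≈ 2.3936,  v_1 = u/||u|| ≈ (0.8355, -0.3568, 0.4178) (||v_1|| = 1).

λ_1 = 8.8541,  λ_2 = 8,  λ_3 = 2.1459;  v_1 ≈ (0.8355, -0.3568, 0.4178)


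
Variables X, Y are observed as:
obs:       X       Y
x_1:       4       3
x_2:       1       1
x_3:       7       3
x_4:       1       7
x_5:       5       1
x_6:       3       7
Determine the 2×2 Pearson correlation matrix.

Step 1 — column means:
  mean(X) = (4 + 1 + 7 + 1 + 5 + 3) / 6 = 21/6 = 3.5
  mean(Y) = (3 + 1 + 3 + 7 + 1 + 7) / 6 = 22/6 = 3.6667

Step 2 — sample variances and covariances s[i,j] = (1/(n-1)) · Σ_k (x_{k,i} - mean_i) · (x_{k,j} - mean_j), with n-1 = 5:
  s[X,X] = ((0.5)·(0.5) + (-2.5)·(-2.5) + (3.5)·(3.5) + (-2.5)·(-2.5) + (1.5)·(1.5) + (-0.5)·(-0.5)) / 5 = 27.5/5 = 5.5
  s[X,Y] = ((0.5)·(-0.6667) + (-2.5)·(-2.6667) + (3.5)·(-0.6667) + (-2.5)·(3.3333) + (1.5)·(-2.6667) + (-0.5)·(3.3333)) / 5 = -10/5 = -2
  s[Y,Y] = ((-0.6667)·(-0.6667) + (-2.6667)·(-2.6667) + (-0.6667)·(-0.6667) + (3.3333)·(3.3333) + (-2.6667)·(-2.6667) + (3.3333)·(3.3333)) / 5 = 37.3333/5 = 7.4667
  Sample standard deviations s_i = √(s[i,i]):
  s(X) = √(5.5) = 2.3452
  s(Y) = √(7.4667) = 2.7325

Step 3 — r_{ij} = s_{ij} / (s_i · s_j):
  r[X,X] = 1 (diagonal).
  r[X,Y] = -2 / (2.3452 · 2.7325) = -2 / 6.4083 = -0.3121
  r[Y,Y] = 1 (diagonal).

R is symmetric with unit diagonal. Assembling:

R = [[1, -0.3121],
 [-0.3121, 1]]


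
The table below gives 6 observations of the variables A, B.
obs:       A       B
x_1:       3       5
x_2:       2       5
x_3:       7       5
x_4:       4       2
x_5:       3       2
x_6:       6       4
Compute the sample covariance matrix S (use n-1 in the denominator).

Step 1 — column means:
  mean(A) = (3 + 2 + 7 + 4 + 3 + 6) / 6 = 25/6 = 4.1667
  mean(B) = (5 + 5 + 5 + 2 + 2 + 4) / 6 = 23/6 = 3.8333

Step 2 — sample covariance S[i,j] = (1/(n-1)) · Σ_k (x_{k,i} - mean_i) · (x_{k,j} - mean_j), with n-1 = 5.
  S[A,A] = ((-1.1667)·(-1.1667) + (-2.1667)·(-2.1667) + (2.8333)·(2.8333) + (-0.1667)·(-0.1667) + (-1.1667)·(-1.1667) + (1.8333)·(1.8333)) / 5 = 18.8333/5 = 3.7667
  S[A,B] = ((-1.1667)·(1.1667) + (-2.1667)·(1.1667) + (2.8333)·(1.1667) + (-0.1667)·(-1.8333) + (-1.1667)·(-1.8333) + (1.8333)·(0.1667)) / 5 = 2.1667/5 = 0.4333
  S[B,B] = ((1.1667)·(1.1667) + (1.1667)·(1.1667) + (1.1667)·(1.1667) + (-1.8333)·(-1.8333) + (-1.8333)·(-1.8333) + (0.1667)·(0.1667)) / 5 = 10.8333/5 = 2.1667

S is symmetric (S[j,i] = S[i,j]). Assembling:

S = [[3.7667, 0.4333],
 [0.4333, 2.1667]]


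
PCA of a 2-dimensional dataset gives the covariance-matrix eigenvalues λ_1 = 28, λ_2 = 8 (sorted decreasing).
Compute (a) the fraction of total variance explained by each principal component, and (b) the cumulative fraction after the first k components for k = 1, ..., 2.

Step 1 — total variance = trace(Sigma) = Σ λ_i = 28 + 8 = 36.

Step 2 — fraction explained by component i = λ_i / Σ λ:
  PC1: 28/36 = 0.7778
  PC2: 8/36 = 0.2222

Step 3 — cumulative fraction after k components = (λ_1 + ... + λ_k) / Σ λ:
  k = 1: 28/36 = 0.7778
  k = 2: (28 + 8)/36 = 36/36 = 1

Summary (fraction, with percent):

explained: PC1 0.7778 (77.78%), PC2 0.2222 (22.22%);  cumulative: 0.7778, 1


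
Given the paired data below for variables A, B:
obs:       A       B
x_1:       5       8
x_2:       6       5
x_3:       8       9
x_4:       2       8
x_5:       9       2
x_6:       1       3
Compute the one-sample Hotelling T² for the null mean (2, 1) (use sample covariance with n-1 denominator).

Step 1 — sample mean vector:
  mean(A) = (5 + 6 + 8 + 2 + 9 + 1) / 6 = 31/6 = 5.1667
  mean(B) = (8 + 5 + 9 + 8 + 2 + 3) / 6 = 35/6 = 5.8333
  x̄ = (5.1667, 5.8333),  deviation x̄ - mu_0 = (5.1667, 5.8333) - (2, 1) = (3.1667, 4.8333).

Step 2 — sample covariance matrix, S[i,j] = (1/(n-1)) · Σ_k (x_{k,i} - mean_i) · (x_{k,j} - mean_j), divisor n-1 = 5:
  S[A,A] = ((-0.1667)·(-0.1667) + (0.8333)·(0.8333) + (2.8333)·(2.8333) + (-3.1667)·(-3.1667) + (3.8333)·(3.8333) + (-4.1667)·(-4.1667)) / 5 = 50.8333/5 = 10.1667
  S[A,B] = ((-0.1667)·(2.1667) + (0.8333)·(-0.8333) + (2.8333)·(3.1667) + (-3.1667)·(2.1667) + (3.8333)·(-3.8333) + (-4.1667)·(-2.8333)) / 5 = -1.8333/5 = -0.3667
  S[B,B] = ((2.1667)·(2.1667) + (-0.8333)·(-0.8333) + (3.1667)·(3.1667) + (2.1667)·(2.1667) + (-3.8333)·(-3.8333) + (-2.8333)·(-2.8333)) / 5 = 42.8333/5 = 8.5667
  S = [[10.1667, -0.3667],
 [-0.3667, 8.5667]].

Step 3 — invert S. det(S) = 10.1667·8.5667 - (-0.3667)² = 86.96.
  S^{-1} = (1/det) · [[d, -b], [-b, a]] = [[0.0985, 0.0042],
 [0.0042, 0.1169]].

Step 4 — quadratic form (x̄ - mu_0)^T · S^{-1} · (x̄ - mu_0):
  S^{-1} · (x̄ - mu_0) = (0.3323, 0.5784),
  (x̄ - mu_0)^T · [...] = (3.1667)·(0.3323) + (4.8333)·(0.5784) = 3.8481.

Step 5 — scale by n: T² = 6 · 3.8481 = 23.0888.

T² ≈ 23.0888


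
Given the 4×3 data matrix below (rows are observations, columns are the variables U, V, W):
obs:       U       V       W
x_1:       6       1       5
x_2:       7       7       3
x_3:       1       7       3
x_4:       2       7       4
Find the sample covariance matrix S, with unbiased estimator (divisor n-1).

Step 1 — column means:
  mean(U) = (6 + 7 + 1 + 2) / 4 = 16/4 = 4
  mean(V) = (1 + 7 + 7 + 7) / 4 = 22/4 = 5.5
  mean(W) = (5 + 3 + 3 + 4) / 4 = 15/4 = 3.75

Step 2 — sample covariance S[i,j] = (1/(n-1)) · Σ_k (x_{k,i} - mean_i) · (x_{k,j} - mean_j), with n-1 = 3.
  S[U,U] = ((2)·(2) + (3)·(3) + (-3)·(-3) + (-2)·(-2)) / 3 = 26/3 = 8.6667
  S[U,V] = ((2)·(-4.5) + (3)·(1.5) + (-3)·(1.5) + (-2)·(1.5)) / 3 = -12/3 = -4
  S[U,W] = ((2)·(1.25) + (3)·(-0.75) + (-3)·(-0.75) + (-2)·(0.25)) / 3 = 2/3 = 0.6667
  S[V,V] = ((-4.5)·(-4.5) + (1.5)·(1.5) + (1.5)·(1.5) + (1.5)·(1.5)) / 3 = 27/3 = 9
  S[V,W] = ((-4.5)·(1.25) + (1.5)·(-0.75) + (1.5)·(-0.75) + (1.5)·(0.25)) / 3 = -7.5/3 = -2.5
  S[W,W] = ((1.25)·(1.25) + (-0.75)·(-0.75) + (-0.75)·(-0.75) + (0.25)·(0.25)) / 3 = 2.75/3 = 0.9167

S is symmetric (S[j,i] = S[i,j]). Assembling:

S = [[8.6667, -4, 0.6667],
 [-4, 9, -2.5],
 [0.6667, -2.5, 0.9167]]


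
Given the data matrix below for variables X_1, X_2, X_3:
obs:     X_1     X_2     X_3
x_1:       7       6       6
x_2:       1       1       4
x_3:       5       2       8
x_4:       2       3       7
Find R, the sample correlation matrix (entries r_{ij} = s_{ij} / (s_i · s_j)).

Step 1 — column means:
  mean(X_1) = (7 + 1 + 5 + 2) / 4 = 15/4 = 3.75
  mean(X_2) = (6 + 1 + 2 + 3) / 4 = 12/4 = 3
  mean(X_3) = (6 + 4 + 8 + 7) / 4 = 25/4 = 6.25

Step 2 — sample variances and covariances s[i,j] = (1/(n-1)) · Σ_k (x_{k,i} - mean_i) · (x_{k,j} - mean_j), with n-1 = 3:
  s[X_1,X_1] = ((3.25)·(3.25) + (-2.75)·(-2.75) + (1.25)·(1.25) + (-1.75)·(-1.75)) / 3 = 22.75/3 = 7.5833
  s[X_1,X_2] = ((3.25)·(3) + (-2.75)·(-2) + (1.25)·(-1) + (-1.75)·(0)) / 3 = 14/3 = 4.6667
  s[X_1,X_3] = ((3.25)·(-0.25) + (-2.75)·(-2.25) + (1.25)·(1.75) + (-1.75)·(0.75)) / 3 = 6.25/3 = 2.0833
  s[X_2,X_2] = ((3)·(3) + (-2)·(-2) + (-1)·(-1) + (0)·(0)) / 3 = 14/3 = 4.6667
  s[X_2,X_3] = ((3)·(-0.25) + (-2)·(-2.25) + (-1)·(1.75) + (0)·(0.75)) / 3 = 2/3 = 0.6667
  s[X_3,X_3] = ((-0.25)·(-0.25) + (-2.25)·(-2.25) + (1.75)·(1.75) + (0.75)·(0.75)) / 3 = 8.75/3 = 2.9167
  Sample standard deviations s_i = √(s[i,i]):
  s(X_1) = √(7.5833) = 2.7538
  s(X_2) = √(4.6667) = 2.1602
  s(X_3) = √(2.9167) = 1.7078

Step 3 — r_{ij} = s_{ij} / (s_i · s_j):
  r[X_1,X_1] = 1 (diagonal).
  r[X_1,X_2] = 4.6667 / (2.7538 · 2.1602) = 4.6667 / 5.9489 = 0.7845
  r[X_1,X_3] = 2.0833 / (2.7538 · 1.7078) = 2.0833 / 4.703 = 0.443
  r[X_2,X_2] = 1 (diagonal).
  r[X_2,X_3] = 0.6667 / (2.1602 · 1.7078) = 0.6667 / 3.6893 = 0.1807
  r[X_3,X_3] = 1 (diagonal).

R is symmetric with unit diagonal. Assembling:

R = [[1, 0.7845, 0.443],
 [0.7845, 1, 0.1807],
 [0.443, 0.1807, 1]]


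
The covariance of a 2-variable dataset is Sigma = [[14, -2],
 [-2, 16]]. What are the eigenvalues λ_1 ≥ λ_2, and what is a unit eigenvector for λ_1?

Step 1 — characteristic polynomial of 2×2 Sigma:
  det(Sigma - λI) = λ² - trace · λ + det = 0.
  trace = 14 + 16 = 30, det = 14·16 - (-2)² = 220.
Step 2 — discriminant:
  Δ = trace² - 4·det = 900 - 880 = 20.
Step 3 — eigenvalues:
  λ = (trace ± √Δ)/2 = (30 ± 4.4721)/2,
  λ_1 = 17.2361,  λ_2 = 12.7639.

Step 4 — unit eigenvector for λ_1: solve (Sigma - λ_1 I)v = 0. First row:
  (14 - 17.2361)·v_x + (-2)·v_y = 0, i.e. (-3.2361)·v_x + (-2)·v_y = 0,
  so v ∝ (b, λ_1 - a) = (-2, 3.2361); multiply by -1 so the first entry is positive: u = (2, -3.2361).
  ||u|| = √((2)² + (-3.2361)²) = √(14.4721) ≈ 3.8042,
  v_1 = u/||u|| ≈ (0.5257, -0.8507) (||v_1|| = 1).

λ_1 = 17.2361,  λ_2 = 12.7639;  v_1 ≈ (0.5257, -0.8507)


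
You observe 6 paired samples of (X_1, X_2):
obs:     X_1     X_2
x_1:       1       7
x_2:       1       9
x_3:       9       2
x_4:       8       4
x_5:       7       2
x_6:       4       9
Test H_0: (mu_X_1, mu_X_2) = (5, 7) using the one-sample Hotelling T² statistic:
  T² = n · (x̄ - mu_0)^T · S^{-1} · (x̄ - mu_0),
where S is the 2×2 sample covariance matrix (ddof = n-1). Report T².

Step 1 — sample mean vector:
  mean(X_1) = (1 + 1 + 9 + 8 + 7 + 4) / 6 = 30/6 = 5
  mean(X_2) = (7 + 9 + 2 + 4 + 2 + 9) / 6 = 33/6 = 5.5
  x̄ = (5, 5.5),  deviation x̄ - mu_0 = (5, 5.5) - (5, 7) = (0, -1.5).

Step 2 — sample covariance matrix, S[i,j] = (1/(n-1)) · Σ_k (x_{k,i} - mean_i) · (x_{k,j} - mean_j), divisor n-1 = 5:
  S[X_1,X_1] = ((-4)·(-4) + (-4)·(-4) + (4)·(4) + (3)·(3) + (2)·(2) + (-1)·(-1)) / 5 = 62/5 = 12.4
  S[X_1,X_2] = ((-4)·(1.5) + (-4)·(3.5) + (4)·(-3.5) + (3)·(-1.5) + (2)·(-3.5) + (-1)·(3.5)) / 5 = -49/5 = -9.8
  S[X_2,X_2] = ((1.5)·(1.5) + (3.5)·(3.5) + (-3.5)·(-3.5) + (-1.5)·(-1.5) + (-3.5)·(-3.5) + (3.5)·(3.5)) / 5 = 53.5/5 = 10.7
  S = [[12.4, -9.8],
 [-9.8, 10.7]].

Step 3 — invert S. det(S) = 12.4·10.7 - (-9.8)² = 36.64.
  S^{-1} = (1/det) · [[d, -b], [-b, a]] = [[0.292, 0.2675],
 [0.2675, 0.3384]].

Step 4 — quadratic form (x̄ - mu_0)^T · S^{-1} · (x̄ - mu_0):
  S^{-1} · (x̄ - mu_0) = (-0.4012, -0.5076),
  (x̄ - mu_0)^T · [...] = (0)·(-0.4012) + (-1.5)·(-0.5076) = 0.7615.

Step 5 — scale by n: T² = 6 · 0.7615 = 4.5688.

T² ≈ 4.5688


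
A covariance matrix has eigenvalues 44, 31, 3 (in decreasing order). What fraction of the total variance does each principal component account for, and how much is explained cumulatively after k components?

Step 1 — total variance = trace(Sigma) = Σ λ_i = 44 + 31 + 3 = 78.

Step 2 — fraction explained by component i = λ_i / Σ λ:
  PC1: 44/78 = 0.5641
  PC2: 31/78 = 0.3974
  PC3: 3/78 = 0.0385

Step 3 — cumulative fraction after k components = (λ_1 + ... + λ_k) / Σ λ:
  k = 1: 44/78 = 0.5641
  k = 2: (44 + 31)/78 = 75/78 = 0.9615
  k = 3: (44 + 31 + 3)/78 = 78/78 = 1

Summary (fraction, with percent):

explained: PC1 0.5641 (56.41%), PC2 0.3974 (39.74%), PC3 0.0385 (3.85%);  cumulative: 0.5641, 0.9615, 1


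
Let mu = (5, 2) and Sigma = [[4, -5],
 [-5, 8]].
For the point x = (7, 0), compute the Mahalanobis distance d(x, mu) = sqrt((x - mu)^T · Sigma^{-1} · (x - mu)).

Step 1 — centre the observation: (x - mu) = (2, -2).

Step 2 — invert Sigma. det(Sigma) = 4·8 - (-5)² = 7.
  Sigma^{-1} = (1/det) · [[d, -b], [-b, a]] = [[1.1429, 0.7143],
 [0.7143, 0.5714]].

Step 3 — form the quadratic (x - mu)^T · Sigma^{-1} · (x - mu):
  Sigma^{-1} · (x - mu) = (0.8571, 0.2857).
  (x - mu)^T · [Sigma^{-1} · (x - mu)] = (2)·(0.8571) + (-2)·(0.2857) = 1.1429.

Step 4 — take square root: d = √(1.1429) ≈ 1.069.

d(x, mu) = √(1.1429) ≈ 1.069


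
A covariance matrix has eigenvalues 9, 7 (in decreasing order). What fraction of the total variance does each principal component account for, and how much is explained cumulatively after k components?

Step 1 — total variance = trace(Sigma) = Σ λ_i = 9 + 7 = 16.

Step 2 — fraction explained by component i = λ_i / Σ λ:
  PC1: 9/16 = 0.5625
  PC2: 7/16 = 0.4375

Step 3 — cumulative fraction after k components = (λ_1 + ... + λ_k) / Σ λ:
  k = 1: 9/16 = 0.5625
  k = 2: (9 + 7)/16 = 16/16 = 1

Summary (fraction, with percent):

explained: PC1 0.5625 (56.25%), PC2 0.4375 (43.75%);  cumulative: 0.5625, 1


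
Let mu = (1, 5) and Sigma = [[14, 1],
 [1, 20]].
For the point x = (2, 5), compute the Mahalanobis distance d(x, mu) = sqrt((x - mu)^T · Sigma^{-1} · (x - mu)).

Step 1 — centre the observation: (x - mu) = (1, 0).

Step 2 — invert Sigma. det(Sigma) = 14·20 - (1)² = 279.
  Sigma^{-1} = (1/det) · [[d, -b], [-b, a]] = [[0.0717, -0.0036],
 [-0.0036, 0.0502]].

Step 3 — form the quadratic (x - mu)^T · Sigma^{-1} · (x - mu):
  Sigma^{-1} · (x - mu) = (0.0717, -0.0036).
  (x - mu)^T · [Sigma^{-1} · (x - mu)] = (1)·(0.0717) + (0)·(-0.0036) = 0.0717.

Step 4 — take square root: d = √(0.0717) ≈ 0.2677.

d(x, mu) = √(0.0717) ≈ 0.2677


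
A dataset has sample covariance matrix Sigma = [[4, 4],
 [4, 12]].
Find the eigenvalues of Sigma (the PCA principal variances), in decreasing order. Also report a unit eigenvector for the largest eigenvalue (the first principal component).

Step 1 — characteristic polynomial of 2×2 Sigma:
  det(Sigma - λI) = λ² - trace · λ + det = 0.
  trace = 4 + 12 = 16, det = 4·12 - (4)² = 32.
Step 2 — discriminant:
  Δ = trace² - 4·det = 256 - 128 = 128.
Step 3 — eigenvalues:
  λ = (trace ± √Δ)/2 = (16 ± 11.3137)/2,
  λ_1 = 13.6569,  λ_2 = 2.3431.

Step 4 — unit eigenvector for λ_1: solve (Sigma - λ_1 I)v = 0. First row:
  (4 - 13.6569)·v_x + (4)·v_y = 0, i.e. (-9.6569)·v_x + (4)·v_y = 0,
  so v ∝ (b, λ_1 - a) = (4, 9.6569) = u.
  ||u|| = √((4)² + (9.6569)²) = √(109.2548) ≈ 10.4525,
  v_1 = u/||u|| ≈ (0.3827, 0.9239) (||v_1|| = 1).

λ_1 = 13.6569,  λ_2 = 2.3431;  v_1 ≈ (0.3827, 0.9239)


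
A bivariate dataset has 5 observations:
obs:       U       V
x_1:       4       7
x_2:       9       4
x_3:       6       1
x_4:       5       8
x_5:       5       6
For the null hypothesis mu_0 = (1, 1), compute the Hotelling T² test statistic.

Step 1 — sample mean vector:
  mean(U) = (4 + 9 + 6 + 5 + 5) / 5 = 29/5 = 5.8
  mean(V) = (7 + 4 + 1 + 8 + 6) / 5 = 26/5 = 5.2
  x̄ = (5.8, 5.2),  deviation x̄ - mu_0 = (5.8, 5.2) - (1, 1) = (4.8, 4.2).

Step 2 — sample covariance matrix, S[i,j] = (1/(n-1)) · Σ_k (x_{k,i} - mean_i) · (x_{k,j} - mean_j), divisor n-1 = 4:
  S[U,U] = ((-1.8)·(-1.8) + (3.2)·(3.2) + (0.2)·(0.2) + (-0.8)·(-0.8) + (-0.8)·(-0.8)) / 4 = 14.8/4 = 3.7
  S[U,V] = ((-1.8)·(1.8) + (3.2)·(-1.2) + (0.2)·(-4.2) + (-0.8)·(2.8) + (-0.8)·(0.8)) / 4 = -10.8/4 = -2.7
  S[V,V] = ((1.8)·(1.8) + (-1.2)·(-1.2) + (-4.2)·(-4.2) + (2.8)·(2.8) + (0.8)·(0.8)) / 4 = 30.8/4 = 7.7
  S = [[3.7, -2.7],
 [-2.7, 7.7]].

Step 3 — invert S. det(S) = 3.7·7.7 - (-2.7)² = 21.2.
  S^{-1} = (1/det) · [[d, -b], [-b, a]] = [[0.3632, 0.1274],
 [0.1274, 0.1745]].

Step 4 — quadratic form (x̄ - mu_0)^T · S^{-1} · (x̄ - mu_0):
  S^{-1} · (x̄ - mu_0) = (2.2783, 1.3443),
  (x̄ - mu_0)^T · [...] = (4.8)·(2.2783) + (4.2)·(1.3443) = 16.5821.

Step 5 — scale by n: T² = 5 · 16.5821 = 82.9104.

T² ≈ 82.9104


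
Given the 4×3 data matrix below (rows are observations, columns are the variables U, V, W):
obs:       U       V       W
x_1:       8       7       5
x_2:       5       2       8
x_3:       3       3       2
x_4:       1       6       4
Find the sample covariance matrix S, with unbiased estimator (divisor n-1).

Step 1 — column means:
  mean(U) = (8 + 5 + 3 + 1) / 4 = 17/4 = 4.25
  mean(V) = (7 + 2 + 3 + 6) / 4 = 18/4 = 4.5
  mean(W) = (5 + 8 + 2 + 4) / 4 = 19/4 = 4.75

Step 2 — sample covariance S[i,j] = (1/(n-1)) · Σ_k (x_{k,i} - mean_i) · (x_{k,j} - mean_j), with n-1 = 3.
  S[U,U] = ((3.75)·(3.75) + (0.75)·(0.75) + (-1.25)·(-1.25) + (-3.25)·(-3.25)) / 3 = 26.75/3 = 8.9167
  S[U,V] = ((3.75)·(2.5) + (0.75)·(-2.5) + (-1.25)·(-1.5) + (-3.25)·(1.5)) / 3 = 4.5/3 = 1.5
  S[U,W] = ((3.75)·(0.25) + (0.75)·(3.25) + (-1.25)·(-2.75) + (-3.25)·(-0.75)) / 3 = 9.25/3 = 3.0833
  S[V,V] = ((2.5)·(2.5) + (-2.5)·(-2.5) + (-1.5)·(-1.5) + (1.5)·(1.5)) / 3 = 17/3 = 5.6667
  S[V,W] = ((2.5)·(0.25) + (-2.5)·(3.25) + (-1.5)·(-2.75) + (1.5)·(-0.75)) / 3 = -4.5/3 = -1.5
  S[W,W] = ((0.25)·(0.25) + (3.25)·(3.25) + (-2.75)·(-2.75) + (-0.75)·(-0.75)) / 3 = 18.75/3 = 6.25

S is symmetric (S[j,i] = S[i,j]). Assembling:

S = [[8.9167, 1.5, 3.0833],
 [1.5, 5.6667, -1.5],
 [3.0833, -1.5, 6.25]]


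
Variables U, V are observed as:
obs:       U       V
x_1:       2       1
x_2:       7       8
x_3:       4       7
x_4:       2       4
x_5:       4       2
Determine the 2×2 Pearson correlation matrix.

Step 1 — column means:
  mean(U) = (2 + 7 + 4 + 2 + 4) / 5 = 19/5 = 3.8
  mean(V) = (1 + 8 + 7 + 4 + 2) / 5 = 22/5 = 4.4

Step 2 — sample variances and covariances s[i,j] = (1/(n-1)) · Σ_k (x_{k,i} - mean_i) · (x_{k,j} - mean_j), with n-1 = 4:
  s[U,U] = ((-1.8)·(-1.8) + (3.2)·(3.2) + (0.2)·(0.2) + (-1.8)·(-1.8) + (0.2)·(0.2)) / 4 = 16.8/4 = 4.2
  s[U,V] = ((-1.8)·(-3.4) + (3.2)·(3.6) + (0.2)·(2.6) + (-1.8)·(-0.4) + (0.2)·(-2.4)) / 4 = 18.4/4 = 4.6
  s[V,V] = ((-3.4)·(-3.4) + (3.6)·(3.6) + (2.6)·(2.6) + (-0.4)·(-0.4) + (-2.4)·(-2.4)) / 4 = 37.2/4 = 9.3
  Sample standard deviations s_i = √(s[i,i]):
  s(U) = √(4.2) = 2.0494
  s(V) = √(9.3) = 3.0496

Step 3 — r_{ij} = s_{ij} / (s_i · s_j):
  r[U,U] = 1 (diagonal).
  r[U,V] = 4.6 / (2.0494 · 3.0496) = 4.6 / 6.2498 = 0.736
  r[V,V] = 1 (diagonal).

R is symmetric with unit diagonal. Assembling:

R = [[1, 0.736],
 [0.736, 1]]


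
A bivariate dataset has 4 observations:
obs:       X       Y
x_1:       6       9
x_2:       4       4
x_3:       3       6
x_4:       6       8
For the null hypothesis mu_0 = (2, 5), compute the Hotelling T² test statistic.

Step 1 — sample mean vector:
  mean(X) = (6 + 4 + 3 + 6) / 4 = 19/4 = 4.75
  mean(Y) = (9 + 4 + 6 + 8) / 4 = 27/4 = 6.75
  x̄ = (4.75, 6.75),  deviation x̄ - mu_0 = (4.75, 6.75) - (2, 5) = (2.75, 1.75).

Step 2 — sample covariance matrix, S[i,j] = (1/(n-1)) · Σ_k (x_{k,i} - mean_i) · (x_{k,j} - mean_j), divisor n-1 = 3:
  S[X,X] = ((1.25)·(1.25) + (-0.75)·(-0.75) + (-1.75)·(-1.75) + (1.25)·(1.25)) / 3 = 6.75/3 = 2.25
  S[X,Y] = ((1.25)·(2.25) + (-0.75)·(-2.75) + (-1.75)·(-0.75) + (1.25)·(1.25)) / 3 = 7.75/3 = 2.5833
  S[Y,Y] = ((2.25)·(2.25) + (-2.75)·(-2.75) + (-0.75)·(-0.75) + (1.25)·(1.25)) / 3 = 14.75/3 = 4.9167
  S = [[2.25, 2.5833],
 [2.5833, 4.9167]].

Step 3 — invert S. det(S) = 2.25·4.9167 - (2.5833)² = 4.3889.
  S^{-1} = (1/det) · [[d, -b], [-b, a]] = [[1.1203, -0.5886],
 [-0.5886, 0.5127]].

Step 4 — quadratic form (x̄ - mu_0)^T · S^{-1} · (x̄ - mu_0):
  S^{-1} · (x̄ - mu_0) = (2.0506, -0.7215),
  (x̄ - mu_0)^T · [...] = (2.75)·(2.0506) + (1.75)·(-0.7215) = 4.3766.

Step 5 — scale by n: T² = 4 · 4.3766 = 17.5063.

T² ≈ 17.5063


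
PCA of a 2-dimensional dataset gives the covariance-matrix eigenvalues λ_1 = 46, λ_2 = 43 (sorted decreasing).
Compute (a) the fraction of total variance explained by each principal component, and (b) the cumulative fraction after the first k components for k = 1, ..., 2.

Step 1 — total variance = trace(Sigma) = Σ λ_i = 46 + 43 = 89.

Step 2 — fraction explained by component i = λ_i / Σ λ:
  PC1: 46/89 = 0.5169
  PC2: 43/89 = 0.4831

Step 3 — cumulative fraction after k components = (λ_1 + ... + λ_k) / Σ λ:
  k = 1: 46/89 = 0.5169
  k = 2: (46 + 43)/89 = 89/89 = 1

Summary (fraction, with percent):

explained: PC1 0.5169 (51.69%), PC2 0.4831 (48.31%);  cumulative: 0.5169, 1


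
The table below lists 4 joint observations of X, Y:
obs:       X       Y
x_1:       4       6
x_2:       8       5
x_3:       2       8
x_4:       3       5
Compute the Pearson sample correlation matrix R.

Step 1 — column means:
  mean(X) = (4 + 8 + 2 + 3) / 4 = 17/4 = 4.25
  mean(Y) = (6 + 5 + 8 + 5) / 4 = 24/4 = 6

Step 2 — sample variances and covariances s[i,j] = (1/(n-1)) · Σ_k (x_{k,i} - mean_i) · (x_{k,j} - mean_j), with n-1 = 3:
  s[X,X] = ((-0.25)·(-0.25) + (3.75)·(3.75) + (-2.25)·(-2.25) + (-1.25)·(-1.25)) / 3 = 20.75/3 = 6.9167
  s[X,Y] = ((-0.25)·(0) + (3.75)·(-1) + (-2.25)·(2) + (-1.25)·(-1)) / 3 = -7/3 = -2.3333
  s[Y,Y] = ((0)·(0) + (-1)·(-1) + (2)·(2) + (-1)·(-1)) / 3 = 6/3 = 2
  Sample standard deviations s_i = √(s[i,i]):
  s(X) = √(6.9167) = 2.63
  s(Y) = √(2) = 1.4142

Step 3 — r_{ij} = s_{ij} / (s_i · s_j):
  r[X,X] = 1 (diagonal).
  r[X,Y] = -2.3333 / (2.63 · 1.4142) = -2.3333 / 3.7193 = -0.6274
  r[Y,Y] = 1 (diagonal).

R is symmetric with unit diagonal. Assembling:

R = [[1, -0.6274],
 [-0.6274, 1]]


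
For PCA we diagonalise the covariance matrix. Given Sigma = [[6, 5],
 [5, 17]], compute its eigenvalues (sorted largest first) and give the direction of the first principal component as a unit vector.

Step 1 — characteristic polynomial of 2×2 Sigma:
  det(Sigma - λI) = λ² - trace · λ + det = 0.
  trace = 6 + 17 = 23, det = 6·17 - (5)² = 77.
Step 2 — discriminant:
  Δ = trace² - 4·det = 529 - 308 = 221.
Step 3 — eigenvalues:
  λ = (trace ± √Δ)/2 = (23 ± 14.8661)/2,
  λ_1 = 18.933,  λ_2 = 4.067.

Step 4 — unit eigenvector for λ_1: solve (Sigma - λ_1 I)v = 0. First row:
  (6 - 18.933)·v_x + (5)·v_y = 0, i.e. (-12.933)·v_x + (5)·v_y = 0,
  so v ∝ (b, λ_1 - a) = (5, 12.933) = u.
  ||u|| = √((5)² + (12.933)²) = √(192.2634) ≈ 13.8659,
  v_1 = u/||u|| ≈ (0.3606, 0.9327) (||v_1|| = 1).

λ_1 = 18.933,  λ_2 = 4.067;  v_1 ≈ (0.3606, 0.9327)


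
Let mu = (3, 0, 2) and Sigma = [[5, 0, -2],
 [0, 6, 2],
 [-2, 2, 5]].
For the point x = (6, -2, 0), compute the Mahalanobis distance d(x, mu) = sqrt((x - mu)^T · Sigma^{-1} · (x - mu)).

Step 1 — centre the observation: (x - mu) = (3, -2, -2).

Step 2 — invert Sigma (cofactor / det for 3×3, or solve directly):
  Sigma^{-1} = [[0.2453, -0.0377, 0.1132],
 [-0.0377, 0.1981, -0.0943],
 [0.1132, -0.0943, 0.283]].

Step 3 — form the quadratic (x - mu)^T · Sigma^{-1} · (x - mu):
  Sigma^{-1} · (x - mu) = (0.5849, -0.3208, -0.0377).
  (x - mu)^T · [Sigma^{-1} · (x - mu)] = (3)·(0.5849) + (-2)·(-0.3208) + (-2)·(-0.0377) = 2.4717.

Step 4 — take square root: d = √(2.4717) ≈ 1.5722.

d(x, mu) = √(2.4717) ≈ 1.5722


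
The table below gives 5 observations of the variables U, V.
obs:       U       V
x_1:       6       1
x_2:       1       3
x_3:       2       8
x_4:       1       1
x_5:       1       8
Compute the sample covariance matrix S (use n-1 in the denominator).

Step 1 — column means:
  mean(U) = (6 + 1 + 2 + 1 + 1) / 5 = 11/5 = 2.2
  mean(V) = (1 + 3 + 8 + 1 + 8) / 5 = 21/5 = 4.2

Step 2 — sample covariance S[i,j] = (1/(n-1)) · Σ_k (x_{k,i} - mean_i) · (x_{k,j} - mean_j), with n-1 = 4.
  S[U,U] = ((3.8)·(3.8) + (-1.2)·(-1.2) + (-0.2)·(-0.2) + (-1.2)·(-1.2) + (-1.2)·(-1.2)) / 4 = 18.8/4 = 4.7
  S[U,V] = ((3.8)·(-3.2) + (-1.2)·(-1.2) + (-0.2)·(3.8) + (-1.2)·(-3.2) + (-1.2)·(3.8)) / 4 = -12.2/4 = -3.05
  S[V,V] = ((-3.2)·(-3.2) + (-1.2)·(-1.2) + (3.8)·(3.8) + (-3.2)·(-3.2) + (3.8)·(3.8)) / 4 = 50.8/4 = 12.7

S is symmetric (S[j,i] = S[i,j]). Assembling:

S = [[4.7, -3.05],
 [-3.05, 12.7]]


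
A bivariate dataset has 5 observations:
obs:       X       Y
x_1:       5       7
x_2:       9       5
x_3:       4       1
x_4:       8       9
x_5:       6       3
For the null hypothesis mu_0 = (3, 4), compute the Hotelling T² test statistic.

Step 1 — sample mean vector:
  mean(X) = (5 + 9 + 4 + 8 + 6) / 5 = 32/5 = 6.4
  mean(Y) = (7 + 5 + 1 + 9 + 3) / 5 = 25/5 = 5
  x̄ = (6.4, 5),  deviation x̄ - mu_0 = (6.4, 5) - (3, 4) = (3.4, 1).

Step 2 — sample covariance matrix, S[i,j] = (1/(n-1)) · Σ_k (x_{k,i} - mean_i) · (x_{k,j} - mean_j), divisor n-1 = 4:
  S[X,X] = ((-1.4)·(-1.4) + (2.6)·(2.6) + (-2.4)·(-2.4) + (1.6)·(1.6) + (-0.4)·(-0.4)) / 4 = 17.2/4 = 4.3
  S[X,Y] = ((-1.4)·(2) + (2.6)·(0) + (-2.4)·(-4) + (1.6)·(4) + (-0.4)·(-2)) / 4 = 14/4 = 3.5
  S[Y,Y] = ((2)·(2) + (0)·(0) + (-4)·(-4) + (4)·(4) + (-2)·(-2)) / 4 = 40/4 = 10
  S = [[4.3, 3.5],
 [3.5, 10]].

Step 3 — invert S. det(S) = 4.3·10 - (3.5)² = 30.75.
  S^{-1} = (1/det) · [[d, -b], [-b, a]] = [[0.3252, -0.1138],
 [-0.1138, 0.1398]].

Step 4 — quadratic form (x̄ - mu_0)^T · S^{-1} · (x̄ - mu_0):
  S^{-1} · (x̄ - mu_0) = (0.9919, -0.2472),
  (x̄ - mu_0)^T · [...] = (3.4)·(0.9919) + (1)·(-0.2472) = 3.1252.

Step 5 — scale by n: T² = 5 · 3.1252 = 15.626.

T² ≈ 15.626


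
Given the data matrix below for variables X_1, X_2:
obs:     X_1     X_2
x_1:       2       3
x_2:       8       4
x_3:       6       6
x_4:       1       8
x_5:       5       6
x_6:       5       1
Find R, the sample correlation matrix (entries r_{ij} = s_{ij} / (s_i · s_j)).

Step 1 — column means:
  mean(X_1) = (2 + 8 + 6 + 1 + 5 + 5) / 6 = 27/6 = 4.5
  mean(X_2) = (3 + 4 + 6 + 8 + 6 + 1) / 6 = 28/6 = 4.6667

Step 2 — sample variances and covariances s[i,j] = (1/(n-1)) · Σ_k (x_{k,i} - mean_i) · (x_{k,j} - mean_j), with n-1 = 5:
  s[X_1,X_1] = ((-2.5)·(-2.5) + (3.5)·(3.5) + (1.5)·(1.5) + (-3.5)·(-3.5) + (0.5)·(0.5) + (0.5)·(0.5)) / 5 = 33.5/5 = 6.7
  s[X_1,X_2] = ((-2.5)·(-1.6667) + (3.5)·(-0.6667) + (1.5)·(1.3333) + (-3.5)·(3.3333) + (0.5)·(1.3333) + (0.5)·(-3.6667)) / 5 = -9/5 = -1.8
  s[X_2,X_2] = ((-1.6667)·(-1.6667) + (-0.6667)·(-0.6667) + (1.3333)·(1.3333) + (3.3333)·(3.3333) + (1.3333)·(1.3333) + (-3.6667)·(-3.6667)) / 5 = 31.3333/5 = 6.2667
  Sample standard deviations s_i = √(s[i,i]):
  s(X_1) = √(6.7) = 2.5884
  s(X_2) = √(6.2667) = 2.5033

Step 3 — r_{ij} = s_{ij} / (s_i · s_j):
  r[X_1,X_1] = 1 (diagonal).
  r[X_1,X_2] = -1.8 / (2.5884 · 2.5033) = -1.8 / 6.4797 = -0.2778
  r[X_2,X_2] = 1 (diagonal).

R is symmetric with unit diagonal. Assembling:

R = [[1, -0.2778],
 [-0.2778, 1]]


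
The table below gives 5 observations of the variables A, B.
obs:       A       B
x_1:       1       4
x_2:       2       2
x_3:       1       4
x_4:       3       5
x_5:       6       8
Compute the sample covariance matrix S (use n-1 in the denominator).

Step 1 — column means:
  mean(A) = (1 + 2 + 1 + 3 + 6) / 5 = 13/5 = 2.6
  mean(B) = (4 + 2 + 4 + 5 + 8) / 5 = 23/5 = 4.6

Step 2 — sample covariance S[i,j] = (1/(n-1)) · Σ_k (x_{k,i} - mean_i) · (x_{k,j} - mean_j), with n-1 = 4.
  S[A,A] = ((-1.6)·(-1.6) + (-0.6)·(-0.6) + (-1.6)·(-1.6) + (0.4)·(0.4) + (3.4)·(3.4)) / 4 = 17.2/4 = 4.3
  S[A,B] = ((-1.6)·(-0.6) + (-0.6)·(-2.6) + (-1.6)·(-0.6) + (0.4)·(0.4) + (3.4)·(3.4)) / 4 = 15.2/4 = 3.8
  S[B,B] = ((-0.6)·(-0.6) + (-2.6)·(-2.6) + (-0.6)·(-0.6) + (0.4)·(0.4) + (3.4)·(3.4)) / 4 = 19.2/4 = 4.8

S is symmetric (S[j,i] = S[i,j]). Assembling:

S = [[4.3, 3.8],
 [3.8, 4.8]]


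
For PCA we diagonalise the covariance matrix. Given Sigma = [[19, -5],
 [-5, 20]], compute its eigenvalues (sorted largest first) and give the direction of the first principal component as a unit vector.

Step 1 — characteristic polynomial of 2×2 Sigma:
  det(Sigma - λI) = λ² - trace · λ + det = 0.
  trace = 19 + 20 = 39, det = 19·20 - (-5)² = 355.
Step 2 — discriminant:
  Δ = trace² - 4·det = 1521 - 1420 = 101.
Step 3 — eigenvalues:
  λ = (trace ± √Δ)/2 = (39 ± 10.0499)/2,
  λ_1 = 24.5249,  λ_2 = 14.4751.

Step 4 — unit eigenvector for λ_1: solve (Sigma - λ_1 I)v = 0. First row:
  (19 - 24.5249)·v_x + (-5)·v_y = 0, i.e. (-5.5249)·v_x + (-5)·v_y = 0,
  so v ∝ (b, λ_1 - a) = (-5, 5.5249); multiply by -1 so the first entry is positive: u = (5, -5.5249).
  ||u|| = √((5)² + (-5.5249)²) = √(55.5249) ≈ 7.4515,
  v_1 = u/||u|| ≈ (0.671, -0.7415) (||v_1|| = 1).

λ_1 = 24.5249,  λ_2 = 14.4751;  v_1 ≈ (0.671, -0.7415)


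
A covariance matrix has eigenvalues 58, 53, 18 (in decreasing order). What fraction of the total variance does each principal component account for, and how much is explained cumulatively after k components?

Step 1 — total variance = trace(Sigma) = Σ λ_i = 58 + 53 + 18 = 129.

Step 2 — fraction explained by component i = λ_i / Σ λ:
  PC1: 58/129 = 0.4496
  PC2: 53/129 = 0.4109
  PC3: 18/129 = 0.1395

Step 3 — cumulative fraction after k components = (λ_1 + ... + λ_k) / Σ λ:
  k = 1: 58/129 = 0.4496
  k = 2: (58 + 53)/129 = 111/129 = 0.8605
  k = 3: (58 + 53 + 18)/129 = 129/129 = 1

Summary (fraction, with percent):

explained: PC1 0.4496 (44.96%), PC2 0.4109 (41.09%), PC3 0.1395 (13.95%);  cumulative: 0.4496, 0.8605, 1


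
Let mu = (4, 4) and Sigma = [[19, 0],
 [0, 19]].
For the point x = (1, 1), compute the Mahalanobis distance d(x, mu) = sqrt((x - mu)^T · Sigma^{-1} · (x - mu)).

Step 1 — centre the observation: (x - mu) = (-3, -3).

Step 2 — invert Sigma. det(Sigma) = 19·19 - (0)² = 361.
  Sigma^{-1} = (1/det) · [[d, -b], [-b, a]] = [[0.0526, 0],
 [0, 0.0526]].

Step 3 — form the quadratic (x - mu)^T · Sigma^{-1} · (x - mu):
  Sigma^{-1} · (x - mu) = (-0.1579, -0.1579).
  (x - mu)^T · [Sigma^{-1} · (x - mu)] = (-3)·(-0.1579) + (-3)·(-0.1579) = 0.9474.

Step 4 — take square root: d = √(0.9474) ≈ 0.9733.

d(x, mu) = √(0.9474) ≈ 0.9733


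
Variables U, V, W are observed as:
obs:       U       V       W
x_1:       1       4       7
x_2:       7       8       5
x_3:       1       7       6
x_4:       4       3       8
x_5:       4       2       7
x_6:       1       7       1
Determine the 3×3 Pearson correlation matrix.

Step 1 — column means:
  mean(U) = (1 + 7 + 1 + 4 + 4 + 1) / 6 = 18/6 = 3
  mean(V) = (4 + 8 + 7 + 3 + 2 + 7) / 6 = 31/6 = 5.1667
  mean(W) = (7 + 5 + 6 + 8 + 7 + 1) / 6 = 34/6 = 5.6667

Step 2 — sample variances and covariances s[i,j] = (1/(n-1)) · Σ_k (x_{k,i} - mean_i) · (x_{k,j} - mean_j), with n-1 = 5:
  s[U,U] = ((-2)·(-2) + (4)·(4) + (-2)·(-2) + (1)·(1) + (1)·(1) + (-2)·(-2)) / 5 = 30/5 = 6
  s[U,V] = ((-2)·(-1.1667) + (4)·(2.8333) + (-2)·(1.8333) + (1)·(-2.1667) + (1)·(-3.1667) + (-2)·(1.8333)) / 5 = 1/5 = 0.2
  s[U,W] = ((-2)·(1.3333) + (4)·(-0.6667) + (-2)·(0.3333) + (1)·(2.3333) + (1)·(1.3333) + (-2)·(-4.6667)) / 5 = 7/5 = 1.4
  s[V,V] = ((-1.1667)·(-1.1667) + (2.8333)·(2.8333) + (1.8333)·(1.8333) + (-2.1667)·(-2.1667) + (-3.1667)·(-3.1667) + (1.8333)·(1.8333)) / 5 = 30.8333/5 = 6.1667
  s[V,W] = ((-1.1667)·(1.3333) + (2.8333)·(-0.6667) + (1.8333)·(0.3333) + (-2.1667)·(2.3333) + (-3.1667)·(1.3333) + (1.8333)·(-4.6667)) / 5 = -20.6667/5 = -4.1333
  s[W,W] = ((1.3333)·(1.3333) + (-0.6667)·(-0.6667) + (0.3333)·(0.3333) + (2.3333)·(2.3333) + (1.3333)·(1.3333) + (-4.6667)·(-4.6667)) / 5 = 31.3333/5 = 6.2667
  Sample standard deviations s_i = √(s[i,i]):
  s(U) = √(6) = 2.4495
  s(V) = √(6.1667) = 2.4833
  s(W) = √(6.2667) = 2.5033

Step 3 — r_{ij} = s_{ij} / (s_i · s_j):
  r[U,U] = 1 (diagonal).
  r[U,V] = 0.2 / (2.4495 · 2.4833) = 0.2 / 6.0828 = 0.0329
  r[U,W] = 1.4 / (2.4495 · 2.5033) = 1.4 / 6.1319 = 0.2283
  r[V,V] = 1 (diagonal).
  r[V,W] = -4.1333 / (2.4833 · 2.5033) = -4.1333 / 6.2165 = -0.6649
  r[W,W] = 1 (diagonal).

R is symmetric with unit diagonal. Assembling:

R = [[1, 0.0329, 0.2283],
 [0.0329, 1, -0.6649],
 [0.2283, -0.6649, 1]]


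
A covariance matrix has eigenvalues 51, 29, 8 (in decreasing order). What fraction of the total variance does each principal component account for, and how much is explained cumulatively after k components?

Step 1 — total variance = trace(Sigma) = Σ λ_i = 51 + 29 + 8 = 88.

Step 2 — fraction explained by component i = λ_i / Σ λ:
  PC1: 51/88 = 0.5795
  PC2: 29/88 = 0.3295
  PC3: 8/88 = 0.0909

Step 3 — cumulative fraction after k components = (λ_1 + ... + λ_k) / Σ λ:
  k = 1: 51/88 = 0.5795
  k = 2: (51 + 29)/88 = 80/88 = 0.9091
  k = 3: (51 + 29 + 8)/88 = 88/88 = 1

Summary (fraction, with percent):

explained: PC1 0.5795 (57.95%), PC2 0.3295 (32.95%), PC3 0.0909 (9.09%);  cumulative: 0.5795, 0.9091, 1


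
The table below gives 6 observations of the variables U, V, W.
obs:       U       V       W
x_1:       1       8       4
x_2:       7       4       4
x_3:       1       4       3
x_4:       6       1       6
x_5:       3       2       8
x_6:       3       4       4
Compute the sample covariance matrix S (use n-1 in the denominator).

Step 1 — column means:
  mean(U) = (1 + 7 + 1 + 6 + 3 + 3) / 6 = 21/6 = 3.5
  mean(V) = (8 + 4 + 4 + 1 + 2 + 4) / 6 = 23/6 = 3.8333
  mean(W) = (4 + 4 + 3 + 6 + 8 + 4) / 6 = 29/6 = 4.8333

Step 2 — sample covariance S[i,j] = (1/(n-1)) · Σ_k (x_{k,i} - mean_i) · (x_{k,j} - mean_j), with n-1 = 5.
  S[U,U] = ((-2.5)·(-2.5) + (3.5)·(3.5) + (-2.5)·(-2.5) + (2.5)·(2.5) + (-0.5)·(-0.5) + (-0.5)·(-0.5)) / 5 = 31.5/5 = 6.3
  S[U,V] = ((-2.5)·(4.1667) + (3.5)·(0.1667) + (-2.5)·(0.1667) + (2.5)·(-2.8333) + (-0.5)·(-1.8333) + (-0.5)·(0.1667)) / 5 = -16.5/5 = -3.3
  S[U,W] = ((-2.5)·(-0.8333) + (3.5)·(-0.8333) + (-2.5)·(-1.8333) + (2.5)·(1.1667) + (-0.5)·(3.1667) + (-0.5)·(-0.8333)) / 5 = 5.5/5 = 1.1
  S[V,V] = ((4.1667)·(4.1667) + (0.1667)·(0.1667) + (0.1667)·(0.1667) + (-2.8333)·(-2.8333) + (-1.8333)·(-1.8333) + (0.1667)·(0.1667)) / 5 = 28.8333/5 = 5.7667
  S[V,W] = ((4.1667)·(-0.8333) + (0.1667)·(-0.8333) + (0.1667)·(-1.8333) + (-2.8333)·(1.1667) + (-1.8333)·(3.1667) + (0.1667)·(-0.8333)) / 5 = -13.1667/5 = -2.6333
  S[W,W] = ((-0.8333)·(-0.8333) + (-0.8333)·(-0.8333) + (-1.8333)·(-1.8333) + (1.1667)·(1.1667) + (3.1667)·(3.1667) + (-0.8333)·(-0.8333)) / 5 = 16.8333/5 = 3.3667

S is symmetric (S[j,i] = S[i,j]). Assembling:

S = [[6.3, -3.3, 1.1],
 [-3.3, 5.7667, -2.6333],
 [1.1, -2.6333, 3.3667]]


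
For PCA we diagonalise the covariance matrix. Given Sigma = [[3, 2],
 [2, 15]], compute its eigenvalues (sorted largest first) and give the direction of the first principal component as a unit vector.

Step 1 — characteristic polynomial of 2×2 Sigma:
  det(Sigma - λI) = λ² - trace · λ + det = 0.
  trace = 3 + 15 = 18, det = 3·15 - (2)² = 41.
Step 2 — discriminant:
  Δ = trace² - 4·det = 324 - 164 = 160.
Step 3 — eigenvalues:
  λ = (trace ± √Δ)/2 = (18 ± 12.6491)/2,
  λ_1 = 15.3246,  λ_2 = 2.6754.

Step 4 — unit eigenvector for λ_1: solve (Sigma - λ_1 I)v = 0. First row:
  (3 - 15.3246)·v_x + (2)·v_y = 0, i.e. (-12.3246)·v_x + (2)·v_y = 0,
  so v ∝ (b, λ_1 - a) = (2, 12.3246) = u.
  ||u|| = √((2)² + (12.3246)²) = √(155.8947) ≈ 12.4858,
  v_1 = u/||u|| ≈ (0.1602, 0.9871) (||v_1|| = 1).

λ_1 = 15.3246,  λ_2 = 2.6754;  v_1 ≈ (0.1602, 0.9871)


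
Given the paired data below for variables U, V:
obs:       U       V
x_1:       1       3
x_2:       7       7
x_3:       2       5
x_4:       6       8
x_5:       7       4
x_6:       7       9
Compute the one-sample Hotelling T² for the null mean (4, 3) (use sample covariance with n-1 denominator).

Step 1 — sample mean vector:
  mean(U) = (1 + 7 + 2 + 6 + 7 + 7) / 6 = 30/6 = 5
  mean(V) = (3 + 7 + 5 + 8 + 4 + 9) / 6 = 36/6 = 6
  x̄ = (5, 6),  deviation x̄ - mu_0 = (5, 6) - (4, 3) = (1, 3).

Step 2 — sample covariance matrix, S[i,j] = (1/(n-1)) · Σ_k (x_{k,i} - mean_i) · (x_{k,j} - mean_j), divisor n-1 = 5:
  S[U,U] = ((-4)·(-4) + (2)·(2) + (-3)·(-3) + (1)·(1) + (2)·(2) + (2)·(2)) / 5 = 38/5 = 7.6
  S[U,V] = ((-4)·(-3) + (2)·(1) + (-3)·(-1) + (1)·(2) + (2)·(-2) + (2)·(3)) / 5 = 21/5 = 4.2
  S[V,V] = ((-3)·(-3) + (1)·(1) + (-1)·(-1) + (2)·(2) + (-2)·(-2) + (3)·(3)) / 5 = 28/5 = 5.6
  S = [[7.6, 4.2],
 [4.2, 5.6]].

Step 3 — invert S. det(S) = 7.6·5.6 - (4.2)² = 24.92.
  S^{-1} = (1/det) · [[d, -b], [-b, a]] = [[0.2247, -0.1685],
 [-0.1685, 0.305]].

Step 4 — quadratic form (x̄ - mu_0)^T · S^{-1} · (x̄ - mu_0):
  S^{-1} · (x̄ - mu_0) = (-0.2809, 0.7464),
  (x̄ - mu_0)^T · [...] = (1)·(-0.2809) + (3)·(0.7464) = 1.9583.

Step 5 — scale by n: T² = 6 · 1.9583 = 11.7496.

T² ≈ 11.7496


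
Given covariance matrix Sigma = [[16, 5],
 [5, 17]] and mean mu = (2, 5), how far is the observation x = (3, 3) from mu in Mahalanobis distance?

Step 1 — centre the observation: (x - mu) = (1, -2).

Step 2 — invert Sigma. det(Sigma) = 16·17 - (5)² = 247.
  Sigma^{-1} = (1/det) · [[d, -b], [-b, a]] = [[0.0688, -0.0202],
 [-0.0202, 0.0648]].

Step 3 — form the quadratic (x - mu)^T · Sigma^{-1} · (x - mu):
  Sigma^{-1} · (x - mu) = (0.1093, -0.1498).
  (x - mu)^T · [Sigma^{-1} · (x - mu)] = (1)·(0.1093) + (-2)·(-0.1498) = 0.4089.

Step 4 — take square root: d = √(0.4089) ≈ 0.6395.

d(x, mu) = √(0.4089) ≈ 0.6395


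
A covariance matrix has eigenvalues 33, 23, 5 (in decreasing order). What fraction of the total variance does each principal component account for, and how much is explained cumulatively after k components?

Step 1 — total variance = trace(Sigma) = Σ λ_i = 33 + 23 + 5 = 61.

Step 2 — fraction explained by component i = λ_i / Σ λ:
  PC1: 33/61 = 0.541
  PC2: 23/61 = 0.377
  PC3: 5/61 = 0.082

Step 3 — cumulative fraction after k components = (λ_1 + ... + λ_k) / Σ λ:
  k = 1: 33/61 = 0.541
  k = 2: (33 + 23)/61 = 56/61 = 0.918
  k = 3: (33 + 23 + 5)/61 = 61/61 = 1

Summary (fraction, with percent):

explained: PC1 0.541 (54.1%), PC2 0.377 (37.7%), PC3 0.082 (8.2%);  cumulative: 0.541, 0.918, 1


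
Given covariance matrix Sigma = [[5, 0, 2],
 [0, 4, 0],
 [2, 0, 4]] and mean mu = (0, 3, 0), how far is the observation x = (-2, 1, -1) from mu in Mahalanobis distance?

Step 1 — centre the observation: (x - mu) = (-2, -2, -1).

Step 2 — invert Sigma (cofactor / det for 3×3, or solve directly):
  Sigma^{-1} = [[0.25, 0, -0.125],
 [0, 0.25, 0],
 [-0.125, 0, 0.3125]].

Step 3 — form the quadratic (x - mu)^T · Sigma^{-1} · (x - mu):
  Sigma^{-1} · (x - mu) = (-0.375, -0.5, -0.0625).
  (x - mu)^T · [Sigma^{-1} · (x - mu)] = (-2)·(-0.375) + (-2)·(-0.5) + (-1)·(-0.0625) = 1.8125.

Step 4 — take square root: d = √(1.8125) ≈ 1.3463.

d(x, mu) = √(1.8125) ≈ 1.3463
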